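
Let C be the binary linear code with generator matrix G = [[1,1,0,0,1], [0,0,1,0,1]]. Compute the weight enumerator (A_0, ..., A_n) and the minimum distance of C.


Weight distribution: A_0 = 1, A_2 = 1, A_3 = 2. Minimum distance d = 2.

Enumerate all 2^2 = 4 messages m ∈ F_2^2.
For each, compute codeword c = mG in F_2^5, then tally its weight.
  m = 00 → c = 00000, weight = 0.
  m = 10 → c = 11001, weight = 3.
  m = 01 → c = 00101, weight = 2.
  m = 11 → c = 11100, weight = 3.
Tally weights:
  weight 0: 1 codewords.
  weight 2: 1 codewords.
  weight 3: 2 codewords.
Minimum distance d = smallest w > 0 with A_w > 0 = 2.
Sanity: Σ A_w = 4 = 2^2 = 4 ✓.


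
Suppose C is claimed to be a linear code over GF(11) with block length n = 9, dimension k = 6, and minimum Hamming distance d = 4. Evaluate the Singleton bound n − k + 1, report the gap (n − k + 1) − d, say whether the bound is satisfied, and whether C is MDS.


Singleton RHS = n − k + 1 = 4, slack = 0, bound satisfied, MDS.

Singleton bound: d ≤ n − k + 1.
Here n = 9, k = 6, so n − k + 1 = 4.
Given d = 4, check d ≤ 4: YES.
Slack = (n − k + 1) − d = 0.
The code is MDS (slack = 0).
Description: the claimed parameters are [9, 6, 4]_11; such a code would be MDS (meets Singleton bound).


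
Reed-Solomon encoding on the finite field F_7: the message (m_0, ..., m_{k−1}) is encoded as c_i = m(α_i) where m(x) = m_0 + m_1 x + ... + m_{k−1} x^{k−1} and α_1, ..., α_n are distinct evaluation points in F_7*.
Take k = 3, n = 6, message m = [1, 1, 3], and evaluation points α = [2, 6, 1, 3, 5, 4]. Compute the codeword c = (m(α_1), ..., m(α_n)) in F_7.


c = [1, 3, 5, 3, 4, 4]

Message polynomial: m(x) = 1 + 1·x + 3·x^2 (mod 7).
For each evaluation point α_i, compute m(α_i) mod 7:
  α_1 = 2: Horner steps 3 → 0 → 1, so m(2) = 1.
  α_2 = 6: Horner steps 3 → 5 → 3, so m(6) = 3.
  α_3 = 1: Horner steps 3 → 4 → 5, so m(1) = 5.
  α_4 = 3: Horner steps 3 → 3 → 3, so m(3) = 3.
  α_5 = 5: Horner steps 3 → 2 → 4, so m(5) = 4.
  α_6 = 4: Horner steps 3 → 6 → 4, so m(4) = 4.
Codeword c = [1, 3, 5, 3, 4, 4] ∈ F_7^6.


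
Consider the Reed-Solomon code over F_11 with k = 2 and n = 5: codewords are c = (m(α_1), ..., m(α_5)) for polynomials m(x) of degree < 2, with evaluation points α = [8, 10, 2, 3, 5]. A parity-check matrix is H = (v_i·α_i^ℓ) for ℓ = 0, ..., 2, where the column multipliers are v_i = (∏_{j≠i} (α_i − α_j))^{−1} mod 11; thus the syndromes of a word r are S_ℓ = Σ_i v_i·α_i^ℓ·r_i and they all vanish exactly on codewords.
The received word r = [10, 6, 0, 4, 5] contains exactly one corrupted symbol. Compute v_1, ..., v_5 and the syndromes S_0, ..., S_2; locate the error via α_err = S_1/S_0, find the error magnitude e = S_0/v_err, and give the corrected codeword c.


S = (4, 1, 3), error at position 4, error magnitude e = 6, c = [10, 6, 0, 9, 5].

Step 1: column multipliers v_i = (∏_{j≠i}(α_i − α_j))^{−1} mod 11.
  i = 1 (α = 8): (8−10)(8−2)(8−3)(8−5) = (−2)·6·5·3 = −180 ≡ 7, so v_1 = 7^{−1} = 8 (mod 11).
  i = 2 (α = 10): (10−8)(10−2)(10−3)(10−5) = 2·8·7·5 = 560 ≡ 10, so v_2 = 10^{−1} = 10 (mod 11).
  i = 3 (α = 2): (2−8)(2−10)(2−3)(2−5) = (−6)·(−8)·(−1)·(−3) = 144 ≡ 1, so v_3 = 1^{−1} = 1 (mod 11).
  i = 4 (α = 3): (3−8)(3−10)(3−2)(3−5) = (−5)·(−7)·1·(−2) = −70 ≡ 7, so v_4 = 7^{−1} = 8 (mod 11).
  i = 5 (α = 5): (5−8)(5−10)(5−2)(5−3) = (−3)·(−5)·3·2 = 90 ≡ 2, so v_5 = 2^{−1} = 6 (mod 11).
  v = [8, 10, 1, 8, 6].
Step 2: syndromes of r = [10, 6, 0, 4, 5] (all sums mod 11).
  S_0 = Σ v_i r_i = 8·10 + 10·6 + 1·0 + 8·4 + 6·5 = 202 ≡ 4.
  S_1 = Σ v_i α_i r_i = 8·8·10 + 10·10·6 + 1·2·0 + 8·3·4 + 6·5·5 = 1486 ≡ 1.
  α_i^2 mod 11 = [9, 1, 4, 9, 3].
  S_2 = Σ v_i α_i^2 r_i = 8·9·10 + 10·1·6 + 1·4·0 + 8·9·4 + 6·3·5 = 1158 ≡ 3.
  S = (4, 1, 3) ≠ 0, so r is not a codeword (an error is present).
Step 3: locate the error. For a single error e at position i, S_ℓ = v_i·e·α_i^ℓ, so α_err = S_1/S_0.
  S_0^{−1} = 4^{−1} = 3 (mod 11), so α_err = 1·3 = 3 ≡ 3 = α_4. Error position i = 4.
  Consistency check: S_2/S_1 = 3·1 = 3 ≡ 3 = α_err ✓ (single-error assumption holds).
Step 4: error magnitude e = S_0/v_4 = S_0·∏_{j≠4}(α_4 − α_j) = 4·7 = 28 ≡ 6 (mod 11).
Step 5: correct position 4: c_4 = r_4 − e = 4 − 6 ≡ 9 (mod 11). Hence c = [10, 6, 0, 9, 5].
  Check: interpolating c through the α_i gives m(x) = 4 + 9·x (degree < 2) with m(α_i) = c_i for every i, so c is indeed a codeword.


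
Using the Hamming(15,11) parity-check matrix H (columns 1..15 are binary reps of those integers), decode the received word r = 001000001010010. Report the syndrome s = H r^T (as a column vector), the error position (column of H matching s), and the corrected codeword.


s = (1, 1, 1, 1)^T, error position = 15, corrected codeword c = 001000001010011

Compute s = H r^T mod 2 one row at a time:
  s_1 = 0 + 1 + 0 + 1 + 0 + 0 + 1 + 0 = 3 ≡ 1 (mod 2).
  s_2 = 0 + 0 + 0 + 0 + 0 + 0 + 1 + 0 = 1 ≡ 1 (mod 2).
  s_3 = 0 + 1 + 0 + 0 + 0 + 1 + 1 + 0 = 3 ≡ 1 (mod 2).
  s_4 = 0 + 1 + 0 + 0 + 1 + 1 + 0 + 0 = 3 ≡ 1 (mod 2).
s = (1, 1, 1, 1)^T — this equals column 15 of H (binary 1111), so error is at position 15.
Correct: flip bit 15 of r = 001000001010010 to get c = 001000001010011.


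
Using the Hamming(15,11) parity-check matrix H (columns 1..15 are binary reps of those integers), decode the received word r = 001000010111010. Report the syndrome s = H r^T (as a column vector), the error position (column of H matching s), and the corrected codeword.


s = (1, 0, 0, 0)^T, error position = 8, corrected codeword c = 001000000111010

Compute s = H r^T mod 2 one row at a time:
  s_1 = 1 + 0 + 1 + 1 + 1 + 0 + 1 + 0 = 5 ≡ 1 (mod 2).
  s_2 = 0 + 0 + 0 + 0 + 1 + 0 + 1 + 0 = 2 ≡ 0 (mod 2).
  s_3 = 0 + 1 + 0 + 0 + 1 + 1 + 1 + 0 = 4 ≡ 0 (mod 2).
  s_4 = 0 + 1 + 0 + 0 + 0 + 1 + 0 + 0 = 2 ≡ 0 (mod 2).
s = (1, 0, 0, 0)^T — this equals column 8 of H (binary 1000), so error is at position 8.
Correct: flip bit 8 of r = 001000010111010 to get c = 001000000111010.


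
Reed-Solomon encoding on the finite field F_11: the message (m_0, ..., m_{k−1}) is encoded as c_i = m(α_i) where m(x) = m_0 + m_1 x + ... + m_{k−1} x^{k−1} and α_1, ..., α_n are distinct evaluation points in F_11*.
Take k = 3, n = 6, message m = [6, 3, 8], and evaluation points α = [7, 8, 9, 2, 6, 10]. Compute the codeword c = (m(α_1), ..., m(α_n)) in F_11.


c = [1, 3, 10, 0, 4, 0]

Message polynomial: m(x) = 6 + 3·x + 8·x^2 (mod 11).
For each evaluation point α_i, compute m(α_i) mod 11:
  α_1 = 7: Horner steps 8 → 4 → 1, so m(7) = 1.
  α_2 = 8: Horner steps 8 → 1 → 3, so m(8) = 3.
  α_3 = 9: Horner steps 8 → 9 → 10, so m(9) = 10.
  α_4 = 2: Horner steps 8 → 8 → 0, so m(2) = 0.
  α_5 = 6: Horner steps 8 → 7 → 4, so m(6) = 4.
  α_6 = 10: Horner steps 8 → 6 → 0, so m(10) = 0.
Codeword c = [1, 3, 10, 0, 4, 0] ∈ F_11^6.


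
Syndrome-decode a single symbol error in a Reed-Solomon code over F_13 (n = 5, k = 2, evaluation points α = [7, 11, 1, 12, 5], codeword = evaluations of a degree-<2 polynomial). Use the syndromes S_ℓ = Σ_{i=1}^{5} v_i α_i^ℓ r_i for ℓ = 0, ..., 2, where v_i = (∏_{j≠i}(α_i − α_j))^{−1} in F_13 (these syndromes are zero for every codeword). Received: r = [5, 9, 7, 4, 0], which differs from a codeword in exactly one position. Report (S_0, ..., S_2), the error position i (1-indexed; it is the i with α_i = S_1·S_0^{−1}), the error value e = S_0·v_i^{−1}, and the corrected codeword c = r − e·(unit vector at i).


S = (9, 11, 12), error at position 1, error magnitude e = 2, c = [3, 9, 7, 4, 0].

Step 1: column multipliers v_i = (∏_{j≠i}(α_i − α_j))^{−1} mod 13.
  i = 1 (α = 7): (7−11)(7−1)(7−12)(7−5) = (−4)·6·(−5)·2 = 240 ≡ 6, so v_1 = 6^{−1} = 11 (mod 13).
  i = 2 (α = 11): (11−7)(11−1)(11−12)(11−5) = 4·10·(−1)·6 = −240 ≡ 7, so v_2 = 7^{−1} = 2 (mod 13).
  i = 3 (α = 1): (1−7)(1−11)(1−12)(1−5) = (−6)·(−10)·(−11)·(−4) = 2640 ≡ 1, so v_3 = 1^{−1} = 1 (mod 13).
  i = 4 (α = 12): (12−7)(12−11)(12−1)(12−5) = 5·1·11·7 = 385 ≡ 8, so v_4 = 8^{−1} = 5 (mod 13).
  i = 5 (α = 5): (5−7)(5−11)(5−1)(5−12) = (−2)·(−6)·4·(−7) = −336 ≡ 2, so v_5 = 2^{−1} = 7 (mod 13).
  v = [11, 2, 1, 5, 7].
Step 2: syndromes of r = [5, 9, 7, 4, 0] (all sums mod 13).
  S_0 = Σ v_i r_i = 11·5 + 2·9 + 1·7 + 5·4 + 7·0 = 100 ≡ 9.
  S_1 = Σ v_i α_i r_i = 11·7·5 + 2·11·9 + 1·1·7 + 5·12·4 + 7·5·0 = 830 ≡ 11.
  α_i^2 mod 13 = [10, 4, 1, 1, 12].
  S_2 = Σ v_i α_i^2 r_i = 11·10·5 + 2·4·9 + 1·1·7 + 5·1·4 + 7·12·0 = 649 ≡ 12.
  S = (9, 11, 12) ≠ 0, so r is not a codeword (an error is present).
Step 3: locate the error. For a single error e at position i, S_ℓ = v_i·e·α_i^ℓ, so α_err = S_1/S_0.
  S_0^{−1} = 9^{−1} = 3 (mod 13), so α_err = 11·3 = 33 ≡ 7 = α_1. Error position i = 1.
  Consistency check: S_2/S_1 = 12·6 = 72 ≡ 7 = α_err ✓ (single-error assumption holds).
Step 4: error magnitude e = S_0/v_1 = S_0·∏_{j≠1}(α_1 − α_j) = 9·6 = 54 ≡ 2 (mod 13).
Step 5: correct position 1: c_1 = r_1 − e = 5 − 2 ≡ 3 (mod 13). Hence c = [3, 9, 7, 4, 0].
  Check: interpolating c through the α_i gives m(x) = 12 + 8·x (degree < 2) with m(α_i) = c_i for every i, so c is indeed a codeword.


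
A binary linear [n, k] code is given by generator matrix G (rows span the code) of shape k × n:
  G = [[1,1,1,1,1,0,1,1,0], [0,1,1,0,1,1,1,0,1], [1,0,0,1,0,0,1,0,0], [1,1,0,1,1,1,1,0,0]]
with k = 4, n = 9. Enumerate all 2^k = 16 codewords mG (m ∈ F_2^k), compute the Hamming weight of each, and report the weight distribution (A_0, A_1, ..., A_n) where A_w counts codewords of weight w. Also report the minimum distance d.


Weight distribution: A_0 = 1, A_3 = 4, A_4 = 3, A_5 = 2, A_6 = 4, A_7 = 2. Minimum distance d = 3.

Enumerate all 2^4 = 16 messages m ∈ F_2^4.
For each, compute codeword c = mG in F_2^9, then tally its weight.
  m = 0000 → c = 000000000, weight = 0.
  m = 1000 → c = 111110110, weight = 7.
  m = 0100 → c = 011011101, weight = 6.
  m = 1100 → c = 100101011, weight = 5.
  m = 0010 → c = 100100100, weight = 3.
  m = 1010 → c = 011010010, weight = 4.
  m = 0110 → c = 111111001, weight = 7.
  m = 1110 → c = 000001111, weight = 4.
  m = 0001 → c = 110111100, weight = 6.
  m = 1001 → c = 001001010, weight = 3.
  m = 0101 → c = 101100001, weight = 4.
  m = 1101 → c = 010010111, weight = 5.
  m = 0011 → c = 010011000, weight = 3.
  m = 1011 → c = 101101110, weight = 6.
  m = 0111 → c = 001000101, weight = 3.
  m = 1111 → c = 110110011, weight = 6.
Tally weights:
  weight 0: 1 codewords.
  weight 3: 4 codewords.
  weight 4: 3 codewords.
  weight 5: 2 codewords.
  weight 6: 4 codewords.
  weight 7: 2 codewords.
Minimum distance d = smallest w > 0 with A_w > 0 = 3.
Sanity: Σ A_w = 16 = 2^4 = 16 ✓.


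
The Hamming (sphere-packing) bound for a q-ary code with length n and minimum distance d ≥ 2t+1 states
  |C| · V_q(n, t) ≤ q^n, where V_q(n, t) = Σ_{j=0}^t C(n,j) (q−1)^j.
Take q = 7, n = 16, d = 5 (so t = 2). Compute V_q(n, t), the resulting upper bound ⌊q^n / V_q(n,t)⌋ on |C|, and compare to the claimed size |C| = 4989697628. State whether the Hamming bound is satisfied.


V_q(n, t) = 4417, q^n = 33232930569601, Hamming bound = 7523869270, |C| = 4989697628 ≤ bound (satisfied).

Step 1: Compute V_q(n, t) = Σ_{j=0}^2 C(n, j) (q−1)^j.
  j = 0: C(16,0)·(6)^0 = 1·1 = 1.
  j = 1: C(16,1)·(6)^1 = 16·6 = 96.
  j = 2: C(16,2)·(6)^2 = 120·36 = 4320.
  V_q(n, t) = 1 + 96 + 4320 = 4417.
Step 2: q^n = 7^16 = 33232930569601.
Step 3: Hamming bound ⌊q^n / V_q(n,t)⌋ = ⌊33232930569601/4417⌋ = 7523869270.
Step 4: Compare |C| = 4989697628 to 7523869270: satisfied.
The claimed |C| lies below the Hamming bound.


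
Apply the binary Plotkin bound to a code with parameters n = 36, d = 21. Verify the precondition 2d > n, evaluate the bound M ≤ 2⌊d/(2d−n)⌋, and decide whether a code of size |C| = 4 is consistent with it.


Plotkin bound M ≤ 6; given |C| = 4 ≤ bound (satisfied).

Check applicability: 2d = 42, n = 36.
2d − n = 6 > 0, so Plotkin applies.
Compute d/(2d−n) = 21/6 ≈ 3.5000.
⌊d/(2d−n)⌋ = 3.
Plotkin bound: M ≤ 2·3 = 6.
Given |C| = 4, check: satisfied.
This |C| is below the Plotkin bound.


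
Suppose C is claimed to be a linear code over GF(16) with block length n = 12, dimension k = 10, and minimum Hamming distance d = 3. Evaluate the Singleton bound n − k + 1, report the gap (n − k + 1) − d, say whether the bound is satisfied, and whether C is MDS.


Singleton RHS = n − k + 1 = 3, slack = 0, bound satisfied, MDS.

Singleton bound: d ≤ n − k + 1.
Here n = 12, k = 10, so n − k + 1 = 3.
Given d = 3, check d ≤ 3: YES.
Slack = (n − k + 1) − d = 0.
The code is MDS (slack = 0).
Description: the claimed parameters are [12, 10, 3]_16; such a code would be MDS (meets Singleton bound).


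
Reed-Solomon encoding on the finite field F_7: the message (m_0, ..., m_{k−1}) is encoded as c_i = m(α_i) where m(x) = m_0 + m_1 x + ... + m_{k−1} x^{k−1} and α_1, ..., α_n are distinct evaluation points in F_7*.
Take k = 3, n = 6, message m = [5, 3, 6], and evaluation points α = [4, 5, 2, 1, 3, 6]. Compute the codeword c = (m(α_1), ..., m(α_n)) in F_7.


c = [1, 2, 0, 0, 5, 1]

Message polynomial: m(x) = 5 + 3·x + 6·x^2 (mod 7).
For each evaluation point α_i, compute m(α_i) mod 7:
  α_1 = 4: Horner steps 6 → 6 → 1, so m(4) = 1.
  α_2 = 5: Horner steps 6 → 5 → 2, so m(5) = 2.
  α_3 = 2: Horner steps 6 → 1 → 0, so m(2) = 0.
  α_4 = 1: Horner steps 6 → 2 → 0, so m(1) = 0.
  α_5 = 3: Horner steps 6 → 0 → 5, so m(3) = 5.
  α_6 = 6: Horner steps 6 → 4 → 1, so m(6) = 1.
Codeword c = [1, 2, 0, 0, 5, 1] ∈ F_7^6.


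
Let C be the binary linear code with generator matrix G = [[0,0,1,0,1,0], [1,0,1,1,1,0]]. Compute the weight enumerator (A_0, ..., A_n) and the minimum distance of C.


Weight distribution: A_0 = 1, A_2 = 2, A_4 = 1. Minimum distance d = 2.

Enumerate all 2^2 = 4 messages m ∈ F_2^2.
For each, compute codeword c = mG in F_2^6, then tally its weight.
  m = 00 → c = 000000, weight = 0.
  m = 10 → c = 001010, weight = 2.
  m = 01 → c = 101110, weight = 4.
  m = 11 → c = 100100, weight = 2.
Tally weights:
  weight 0: 1 codewords.
  weight 2: 2 codewords.
  weight 4: 1 codewords.
Minimum distance d = smallest w > 0 with A_w > 0 = 2.
Sanity: Σ A_w = 4 = 2^2 = 4 ✓.


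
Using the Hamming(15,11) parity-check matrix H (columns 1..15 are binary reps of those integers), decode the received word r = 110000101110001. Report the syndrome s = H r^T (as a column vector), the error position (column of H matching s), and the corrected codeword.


s = (0, 0, 1, 1)^T, error position = 3, corrected codeword c = 111000101110001

Compute s = H r^T mod 2 one row at a time:
  s_1 = 0 + 1 + 1 + 1 + 0 + 0 + 0 + 1 = 4 ≡ 0 (mod 2).
  s_2 = 0 + 0 + 0 + 1 + 0 + 0 + 0 + 1 = 2 ≡ 0 (mod 2).
  s_3 = 1 + 0 + 0 + 1 + 1 + 1 + 0 + 1 = 5 ≡ 1 (mod 2).
  s_4 = 1 + 0 + 0 + 1 + 1 + 1 + 0 + 1 = 5 ≡ 1 (mod 2).
s = (0, 0, 1, 1)^T — this equals column 3 of H (binary 0011), so error is at position 3.
Correct: flip bit 3 of r = 110000101110001 to get c = 111000101110001.


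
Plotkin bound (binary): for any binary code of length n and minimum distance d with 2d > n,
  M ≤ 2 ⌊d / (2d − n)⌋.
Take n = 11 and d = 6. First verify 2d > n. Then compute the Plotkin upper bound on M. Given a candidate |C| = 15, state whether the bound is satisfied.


Plotkin bound M ≤ 12; given |C| = 15 > bound (violated).

Check applicability: 2d = 12, n = 11.
2d − n = 1 > 0, so Plotkin applies.
Compute d/(2d−n) = 6/1 ≈ 6.0000.
⌊d/(2d−n)⌋ = 6.
Plotkin bound: M ≤ 2·6 = 12.
Given |C| = 15, check: VIOLATED.
This |C| is above the Plotkin bound, so no binary code with n = 11, d = 6 and 15 codewords exists.


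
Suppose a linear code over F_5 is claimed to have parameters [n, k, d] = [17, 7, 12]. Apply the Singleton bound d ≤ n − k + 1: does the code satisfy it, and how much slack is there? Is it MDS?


Singleton RHS = n − k + 1 = 11, slack = -1, bound violated (no such code; not MDS).

Singleton bound: d ≤ n − k + 1.
Here n = 17, k = 7, so n − k + 1 = 11.
Given d = 12, check d ≤ 11: NO.
Slack = (n − k + 1) − d = -1.
The slack is negative: d = 12 exceeds n − k + 1 = 11 by 1, so the Singleton bound is violated and no linear [17, 7, 12]_5 code can exist. In particular it is not MDS (MDS requires d = n − k + 1 exactly).
Description: the claimed parameters are [17, 7, 12]_5; such a code would be impossible (violates the Singleton bound).


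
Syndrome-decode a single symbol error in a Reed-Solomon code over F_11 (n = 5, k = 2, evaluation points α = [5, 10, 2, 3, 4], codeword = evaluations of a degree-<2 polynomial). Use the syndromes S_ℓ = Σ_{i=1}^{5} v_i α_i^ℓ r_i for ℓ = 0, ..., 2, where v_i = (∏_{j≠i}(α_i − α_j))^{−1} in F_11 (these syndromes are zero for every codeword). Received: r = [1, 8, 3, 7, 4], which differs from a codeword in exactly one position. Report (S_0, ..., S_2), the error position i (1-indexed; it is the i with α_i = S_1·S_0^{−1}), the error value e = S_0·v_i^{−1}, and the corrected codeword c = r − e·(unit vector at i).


S = (1, 2, 4), error at position 3, error magnitude e = 4, c = [1, 8, 10, 7, 4].

Step 1: column multipliers v_i = (∏_{j≠i}(α_i − α_j))^{−1} mod 11.
  i = 1 (α = 5): (5−10)(5−2)(5−3)(5−4) = (−5)·3·2·1 = −30 ≡ 3, so v_1 = 3^{−1} = 4 (mod 11).
  i = 2 (α = 10): (10−5)(10−2)(10−3)(10−4) = 5·8·7·6 = 1680 ≡ 8, so v_2 = 8^{−1} = 7 (mod 11).
  i = 3 (α = 2): (2−5)(2−10)(2−3)(2−4) = (−3)·(−8)·(−1)·(−2) = 48 ≡ 4, so v_3 = 4^{−1} = 3 (mod 11).
  i = 4 (α = 3): (3−5)(3−10)(3−2)(3−4) = (−2)·(−7)·1·(−1) = −14 ≡ 8, so v_4 = 8^{−1} = 7 (mod 11).
  i = 5 (α = 4): (4−5)(4−10)(4−2)(4−3) = (−1)·(−6)·2·1 = 12 ≡ 1, so v_5 = 1^{−1} = 1 (mod 11).
  v = [4, 7, 3, 7, 1].
Step 2: syndromes of r = [1, 8, 3, 7, 4] (all sums mod 11).
  S_0 = Σ v_i r_i = 4·1 + 7·8 + 3·3 + 7·7 + 1·4 = 122 ≡ 1.
  S_1 = Σ v_i α_i r_i = 4·5·1 + 7·10·8 + 3·2·3 + 7·3·7 + 1·4·4 = 761 ≡ 2.
  α_i^2 mod 11 = [3, 1, 4, 9, 5].
  S_2 = Σ v_i α_i^2 r_i = 4·3·1 + 7·1·8 + 3·4·3 + 7·9·7 + 1·5·4 = 565 ≡ 4.
  S = (1, 2, 4) ≠ 0, so r is not a codeword (an error is present).
Step 3: locate the error. For a single error e at position i, S_ℓ = v_i·e·α_i^ℓ, so α_err = S_1/S_0.
  S_0^{−1} = 1^{−1} = 1 (mod 11), so α_err = 2·1 = 2 ≡ 2 = α_3. Error position i = 3.
  Consistency check: S_2/S_1 = 4·6 = 24 ≡ 2 = α_err ✓ (single-error assumption holds).
Step 4: error magnitude e = S_0/v_3 = S_0·∏_{j≠3}(α_3 − α_j) = 1·4 = 4 ≡ 4 (mod 11).
Step 5: correct position 3: c_3 = r_3 − e = 3 − 4 ≡ 10 (mod 11). Hence c = [1, 8, 10, 7, 4].
  Check: interpolating c through the α_i gives m(x) = 5 + 8·x (degree < 2) with m(α_i) = c_i for every i, so c is indeed a codeword.


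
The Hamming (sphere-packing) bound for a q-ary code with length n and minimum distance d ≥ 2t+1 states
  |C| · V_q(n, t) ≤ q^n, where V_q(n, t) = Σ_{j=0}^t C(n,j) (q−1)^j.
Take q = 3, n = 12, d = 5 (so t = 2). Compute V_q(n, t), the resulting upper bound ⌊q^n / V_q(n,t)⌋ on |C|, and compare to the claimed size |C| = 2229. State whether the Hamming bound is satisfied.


V_q(n, t) = 289, q^n = 531441, Hamming bound = 1838, |C| = 2229 > bound (violated).

Step 1: Compute V_q(n, t) = Σ_{j=0}^2 C(n, j) (q−1)^j.
  j = 0: C(12,0)·(2)^0 = 1·1 = 1.
  j = 1: C(12,1)·(2)^1 = 12·2 = 24.
  j = 2: C(12,2)·(2)^2 = 66·4 = 264.
  V_q(n, t) = 1 + 24 + 264 = 289.
Step 2: q^n = 3^12 = 531441.
Step 3: Hamming bound ⌊q^n / V_q(n,t)⌋ = ⌊531441/289⌋ = 1838.
Step 4: Compare |C| = 2229 to 1838: violated.
The claimed |C| lies above the Hamming bound, so no 3-ary code of length 12 with d ≥ 5 can have 2229 codewords.


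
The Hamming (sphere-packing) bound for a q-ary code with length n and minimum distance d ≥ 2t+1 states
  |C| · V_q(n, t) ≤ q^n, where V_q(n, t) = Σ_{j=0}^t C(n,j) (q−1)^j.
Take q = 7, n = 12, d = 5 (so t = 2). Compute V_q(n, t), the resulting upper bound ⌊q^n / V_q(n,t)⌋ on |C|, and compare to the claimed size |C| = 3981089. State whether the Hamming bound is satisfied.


V_q(n, t) = 2449, q^n = 13841287201, Hamming bound = 5651811, |C| = 3981089 ≤ bound (satisfied).

Step 1: Compute V_q(n, t) = Σ_{j=0}^2 C(n, j) (q−1)^j.
  j = 0: C(12,0)·(6)^0 = 1·1 = 1.
  j = 1: C(12,1)·(6)^1 = 12·6 = 72.
  j = 2: C(12,2)·(6)^2 = 66·36 = 2376.
  V_q(n, t) = 1 + 72 + 2376 = 2449.
Step 2: q^n = 7^12 = 13841287201.
Step 3: Hamming bound ⌊q^n / V_q(n,t)⌋ = ⌊13841287201/2449⌋ = 5651811.
Step 4: Compare |C| = 3981089 to 5651811: satisfied.
The claimed |C| lies below the Hamming bound.


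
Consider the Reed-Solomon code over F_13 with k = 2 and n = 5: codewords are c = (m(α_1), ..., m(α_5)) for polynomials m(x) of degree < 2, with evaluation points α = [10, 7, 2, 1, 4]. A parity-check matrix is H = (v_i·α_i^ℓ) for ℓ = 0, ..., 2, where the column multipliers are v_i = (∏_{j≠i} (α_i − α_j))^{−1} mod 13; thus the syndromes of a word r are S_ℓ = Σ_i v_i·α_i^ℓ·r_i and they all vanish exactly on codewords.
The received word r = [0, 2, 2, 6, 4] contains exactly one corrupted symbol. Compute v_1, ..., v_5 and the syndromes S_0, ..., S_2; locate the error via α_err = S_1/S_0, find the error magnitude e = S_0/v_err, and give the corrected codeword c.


S = (6, 12, 11), error at position 3, error magnitude e = 1, c = [0, 2, 1, 6, 4].

Step 1: column multipliers v_i = (∏_{j≠i}(α_i − α_j))^{−1} mod 13.
  i = 1 (α = 10): (10−7)(10−2)(10−1)(10−4) = 3·8·9·6 = 1296 ≡ 9, so v_1 = 9^{−1} = 3 (mod 13).
  i = 2 (α = 7): (7−10)(7−2)(7−1)(7−4) = (−3)·5·6·3 = −270 ≡ 3, so v_2 = 3^{−1} = 9 (mod 13).
  i = 3 (α = 2): (2−10)(2−7)(2−1)(2−4) = (−8)·(−5)·1·(−2) = −80 ≡ 11, so v_3 = 11^{−1} = 6 (mod 13).
  i = 4 (α = 1): (1−10)(1−7)(1−2)(1−4) = (−9)·(−6)·(−1)·(−3) = 162 ≡ 6, so v_4 = 6^{−1} = 11 (mod 13).
  i = 5 (α = 4): (4−10)(4−7)(4−2)(4−1) = (−6)·(−3)·2·3 = 108 ≡ 4, so v_5 = 4^{−1} = 10 (mod 13).
  v = [3, 9, 6, 11, 10].
Step 2: syndromes of r = [0, 2, 2, 6, 4] (all sums mod 13).
  S_0 = Σ v_i r_i = 3·0 + 9·2 + 6·2 + 11·6 + 10·4 = 136 ≡ 6.
  S_1 = Σ v_i α_i r_i = 3·10·0 + 9·7·2 + 6·2·2 + 11·1·6 + 10·4·4 = 376 ≡ 12.
  α_i^2 mod 13 = [9, 10, 4, 1, 3].
  S_2 = Σ v_i α_i^2 r_i = 3·9·0 + 9·10·2 + 6·4·2 + 11·1·6 + 10·3·4 = 414 ≡ 11.
  S = (6, 12, 11) ≠ 0, so r is not a codeword (an error is present).
Step 3: locate the error. For a single error e at position i, S_ℓ = v_i·e·α_i^ℓ, so α_err = S_1/S_0.
  S_0^{−1} = 6^{−1} = 11 (mod 13), so α_err = 12·11 = 132 ≡ 2 = α_3. Error position i = 3.
  Consistency check: S_2/S_1 = 11·12 = 132 ≡ 2 = α_err ✓ (single-error assumption holds).
Step 4: error magnitude e = S_0/v_3 = S_0·∏_{j≠3}(α_3 − α_j) = 6·11 = 66 ≡ 1 (mod 13).
Step 5: correct position 3: c_3 = r_3 − e = 2 − 1 ≡ 1 (mod 13). Hence c = [0, 2, 1, 6, 4].
  Check: interpolating c through the α_i gives m(x) = 11 + 8·x (degree < 2) with m(α_i) = c_i for every i, so c is indeed a codeword.


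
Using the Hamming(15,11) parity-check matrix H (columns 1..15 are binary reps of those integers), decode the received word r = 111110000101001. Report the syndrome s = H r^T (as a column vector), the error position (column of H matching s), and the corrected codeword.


s = (1, 0, 0, 0)^T, error position = 8, corrected codeword c = 111110010101001

Compute s = H r^T mod 2 one row at a time:
  s_1 = 0 + 0 + 1 + 0 + 1 + 0 + 0 + 1 = 3 ≡ 1 (mod 2).
  s_2 = 1 + 1 + 0 + 0 + 1 + 0 + 0 + 1 = 4 ≡ 0 (mod 2).
  s_3 = 1 + 1 + 0 + 0 + 1 + 0 + 0 + 1 = 4 ≡ 0 (mod 2).
  s_4 = 1 + 1 + 1 + 0 + 0 + 0 + 0 + 1 = 4 ≡ 0 (mod 2).
s = (1, 0, 0, 0)^T — this equals column 8 of H (binary 1000), so error is at position 8.
Correct: flip bit 8 of r = 111110000101001 to get c = 111110010101001.


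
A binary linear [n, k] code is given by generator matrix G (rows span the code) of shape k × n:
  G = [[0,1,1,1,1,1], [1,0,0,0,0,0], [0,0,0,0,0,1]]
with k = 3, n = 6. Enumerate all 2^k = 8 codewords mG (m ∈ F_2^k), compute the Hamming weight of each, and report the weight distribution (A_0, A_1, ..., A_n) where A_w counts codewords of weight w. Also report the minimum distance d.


Weight distribution: A_0 = 1, A_1 = 2, A_2 = 1, A_4 = 1, A_5 = 2, A_6 = 1. Minimum distance d = 1.

Enumerate all 2^3 = 8 messages m ∈ F_2^3.
For each, compute codeword c = mG in F_2^6, then tally its weight.
  m = 000 → c = 000000, weight = 0.
  m = 100 → c = 011111, weight = 5.
  m = 010 → c = 100000, weight = 1.
  m = 110 → c = 111111, weight = 6.
  m = 001 → c = 000001, weight = 1.
  m = 101 → c = 011110, weight = 4.
  m = 011 → c = 100001, weight = 2.
  m = 111 → c = 111110, weight = 5.
Tally weights:
  weight 0: 1 codewords.
  weight 1: 2 codewords.
  weight 2: 1 codewords.
  weight 4: 1 codewords.
  weight 5: 2 codewords.
  weight 6: 1 codewords.
Minimum distance d = smallest w > 0 with A_w > 0 = 1.
Sanity: Σ A_w = 8 = 2^3 = 8 ✓.


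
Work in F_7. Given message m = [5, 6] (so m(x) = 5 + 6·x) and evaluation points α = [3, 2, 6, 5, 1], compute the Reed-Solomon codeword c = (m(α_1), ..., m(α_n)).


c = [2, 3, 6, 0, 4]

Message polynomial: m(x) = 5 + 6·x (mod 7).
For each evaluation point α_i, compute m(α_i) mod 7:
  α_1 = 3: Horner steps 6 → 2, so m(3) = 2.
  α_2 = 2: Horner steps 6 → 3, so m(2) = 3.
  α_3 = 6: Horner steps 6 → 6, so m(6) = 6.
  α_4 = 5: Horner steps 6 → 0, so m(5) = 0.
  α_5 = 1: Horner steps 6 → 4, so m(1) = 4.
Codeword c = [2, 3, 6, 0, 4] ∈ F_7^5.


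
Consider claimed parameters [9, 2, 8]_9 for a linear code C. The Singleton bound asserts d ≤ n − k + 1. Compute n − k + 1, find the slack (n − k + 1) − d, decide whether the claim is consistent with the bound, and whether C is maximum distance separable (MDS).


Singleton RHS = n − k + 1 = 8, slack = 0, bound satisfied, MDS.

Singleton bound: d ≤ n − k + 1.
Here n = 9, k = 2, so n − k + 1 = 8.
Given d = 8, check d ≤ 8: YES.
Slack = (n − k + 1) − d = 0.
The code is MDS (slack = 0).
Description: the claimed parameters are [9, 2, 8]_9; such a code would be MDS (meets Singleton bound).


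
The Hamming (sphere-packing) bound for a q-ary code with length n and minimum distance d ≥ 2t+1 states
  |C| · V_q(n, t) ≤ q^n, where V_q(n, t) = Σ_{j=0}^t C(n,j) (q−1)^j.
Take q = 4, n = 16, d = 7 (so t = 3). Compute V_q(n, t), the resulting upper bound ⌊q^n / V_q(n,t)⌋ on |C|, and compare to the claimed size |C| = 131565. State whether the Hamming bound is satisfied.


V_q(n, t) = 16249, q^n = 4294967296, Hamming bound = 264321, |C| = 131565 ≤ bound (satisfied).

Step 1: Compute V_q(n, t) = Σ_{j=0}^3 C(n, j) (q−1)^j.
  j = 0: C(16,0)·(3)^0 = 1·1 = 1.
  j = 1: C(16,1)·(3)^1 = 16·3 = 48.
  j = 2: C(16,2)·(3)^2 = 120·9 = 1080.
  j = 3: C(16,3)·(3)^3 = 560·27 = 15120.
  V_q(n, t) = 1 + 48 + 1080 + 15120 = 16249.
Step 2: q^n = 4^16 = 4294967296.
Step 3: Hamming bound ⌊q^n / V_q(n,t)⌋ = ⌊4294967296/16249⌋ = 264321.
Step 4: Compare |C| = 131565 to 264321: satisfied.
The claimed |C| lies below the Hamming bound.


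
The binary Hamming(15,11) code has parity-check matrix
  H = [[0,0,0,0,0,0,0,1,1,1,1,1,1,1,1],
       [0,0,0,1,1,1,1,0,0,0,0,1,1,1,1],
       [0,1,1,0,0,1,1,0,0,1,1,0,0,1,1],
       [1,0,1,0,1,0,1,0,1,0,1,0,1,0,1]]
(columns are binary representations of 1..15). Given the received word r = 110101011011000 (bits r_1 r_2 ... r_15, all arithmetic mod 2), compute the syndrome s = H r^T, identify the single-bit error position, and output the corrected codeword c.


s = (0, 1, 1, 1)^T, error position = 7, corrected codeword c = 110101111011000

Compute s = H r^T mod 2 one row at a time:
  s_1 = 1 + 1 + 0 + 1 + 1 + 0 + 0 + 0 = 4 ≡ 0 (mod 2).
  s_2 = 1 + 0 + 1 + 0 + 1 + 0 + 0 + 0 = 3 ≡ 1 (mod 2).
  s_3 = 1 + 0 + 1 + 0 + 0 + 1 + 0 + 0 = 3 ≡ 1 (mod 2).
  s_4 = 1 + 0 + 0 + 0 + 1 + 1 + 0 + 0 = 3 ≡ 1 (mod 2).
s = (0, 1, 1, 1)^T — this equals column 7 of H (binary 0111), so error is at position 7.
Correct: flip bit 7 of r = 110101011011000 to get c = 110101111011000.


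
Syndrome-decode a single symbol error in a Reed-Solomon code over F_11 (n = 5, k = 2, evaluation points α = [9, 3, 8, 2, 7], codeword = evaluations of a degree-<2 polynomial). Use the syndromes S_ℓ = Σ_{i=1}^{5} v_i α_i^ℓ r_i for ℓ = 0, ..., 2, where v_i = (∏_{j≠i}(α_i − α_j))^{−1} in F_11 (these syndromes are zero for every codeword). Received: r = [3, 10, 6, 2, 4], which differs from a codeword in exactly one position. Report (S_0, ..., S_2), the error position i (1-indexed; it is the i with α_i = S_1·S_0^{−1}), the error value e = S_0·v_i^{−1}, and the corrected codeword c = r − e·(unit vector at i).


S = (4, 6, 9), error at position 5, error magnitude e = 6, c = [3, 10, 6, 2, 9].

Step 1: column multipliers v_i = (∏_{j≠i}(α_i − α_j))^{−1} mod 11.
  i = 1 (α = 9): (9−3)(9−8)(9−2)(9−7) = 6·1·7·2 = 84 ≡ 7, so v_1 = 7^{−1} = 8 (mod 11).
  i = 2 (α = 3): (3−9)(3−8)(3−2)(3−7) = (−6)·(−5)·1·(−4) = −120 ≡ 1, so v_2 = 1^{−1} = 1 (mod 11).
  i = 3 (α = 8): (8−9)(8−3)(8−2)(8−7) = (−1)·5·6·1 = −30 ≡ 3, so v_3 = 3^{−1} = 4 (mod 11).
  i = 4 (α = 2): (2−9)(2−3)(2−8)(2−7) = (−7)·(−1)·(−6)·(−5) = 210 ≡ 1, so v_4 = 1^{−1} = 1 (mod 11).
  i = 5 (α = 7): (7−9)(7−3)(7−8)(7−2) = (−2)·4·(−1)·5 = 40 ≡ 7, so v_5 = 7^{−1} = 8 (mod 11).
  v = [8, 1, 4, 1, 8].
Step 2: syndromes of r = [3, 10, 6, 2, 4] (all sums mod 11).
  S_0 = Σ v_i r_i = 8·3 + 1·10 + 4·6 + 1·2 + 8·4 = 92 ≡ 4.
  S_1 = Σ v_i α_i r_i = 8·9·3 + 1·3·10 + 4·8·6 + 1·2·2 + 8·7·4 = 666 ≡ 6.
  α_i^2 mod 11 = [4, 9, 9, 4, 5].
  S_2 = Σ v_i α_i^2 r_i = 8·4·3 + 1·9·10 + 4·9·6 + 1·4·2 + 8·5·4 = 570 ≡ 9.
  S = (4, 6, 9) ≠ 0, so r is not a codeword (an error is present).
Step 3: locate the error. For a single error e at position i, S_ℓ = v_i·e·α_i^ℓ, so α_err = S_1/S_0.
  S_0^{−1} = 4^{−1} = 3 (mod 11), so α_err = 6·3 = 18 ≡ 7 = α_5. Error position i = 5.
  Consistency check: S_2/S_1 = 9·2 = 18 ≡ 7 = α_err ✓ (single-error assumption holds).
Step 4: error magnitude e = S_0/v_5 = S_0·∏_{j≠5}(α_5 − α_j) = 4·7 = 28 ≡ 6 (mod 11).
Step 5: correct position 5: c_5 = r_5 − e = 4 − 6 ≡ 9 (mod 11). Hence c = [3, 10, 6, 2, 9].
  Check: interpolating c through the α_i gives m(x) = 8 + 8·x (degree < 2) with m(α_i) = c_i for every i, so c is indeed a codeword.


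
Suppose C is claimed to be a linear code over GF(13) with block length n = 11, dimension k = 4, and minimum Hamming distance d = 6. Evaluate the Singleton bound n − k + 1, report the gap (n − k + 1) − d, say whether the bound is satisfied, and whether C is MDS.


Singleton RHS = n − k + 1 = 8, slack = 2, bound satisfied, not MDS.

Singleton bound: d ≤ n − k + 1.
Here n = 11, k = 4, so n − k + 1 = 8.
Given d = 6, check d ≤ 8: YES.
Slack = (n − k + 1) − d = 2.
The code is NOT MDS (slack = 2 > 0).
Description: the claimed parameters are [11, 4, 6]_13; such a code would be non-MDS.


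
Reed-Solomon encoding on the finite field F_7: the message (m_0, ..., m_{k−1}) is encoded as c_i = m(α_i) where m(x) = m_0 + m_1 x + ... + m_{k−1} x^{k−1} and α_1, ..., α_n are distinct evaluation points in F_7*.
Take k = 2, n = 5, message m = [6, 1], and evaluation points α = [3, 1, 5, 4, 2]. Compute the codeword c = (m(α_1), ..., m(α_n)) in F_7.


c = [2, 0, 4, 3, 1]

Message polynomial: m(x) = 6 + 1·x (mod 7).
For each evaluation point α_i, compute m(α_i) mod 7:
  α_1 = 3: Horner steps 1 → 2, so m(3) = 2.
  α_2 = 1: Horner steps 1 → 0, so m(1) = 0.
  α_3 = 5: Horner steps 1 → 4, so m(5) = 4.
  α_4 = 4: Horner steps 1 → 3, so m(4) = 3.
  α_5 = 2: Horner steps 1 → 1, so m(2) = 1.
Codeword c = [2, 0, 4, 3, 1] ∈ F_7^5.


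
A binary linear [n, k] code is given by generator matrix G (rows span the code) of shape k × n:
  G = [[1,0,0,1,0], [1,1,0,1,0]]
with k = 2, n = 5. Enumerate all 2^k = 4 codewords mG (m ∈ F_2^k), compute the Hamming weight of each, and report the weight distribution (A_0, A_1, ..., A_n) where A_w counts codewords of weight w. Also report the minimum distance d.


Weight distribution: A_0 = 1, A_1 = 1, A_2 = 1, A_3 = 1. Minimum distance d = 1.

Enumerate all 2^2 = 4 messages m ∈ F_2^2.
For each, compute codeword c = mG in F_2^5, then tally its weight.
  m = 00 → c = 00000, weight = 0.
  m = 10 → c = 10010, weight = 2.
  m = 01 → c = 11010, weight = 3.
  m = 11 → c = 01000, weight = 1.
Tally weights:
  weight 0: 1 codewords.
  weight 1: 1 codewords.
  weight 2: 1 codewords.
  weight 3: 1 codewords.
Minimum distance d = smallest w > 0 with A_w > 0 = 1.
Sanity: Σ A_w = 4 = 2^2 = 4 ✓.


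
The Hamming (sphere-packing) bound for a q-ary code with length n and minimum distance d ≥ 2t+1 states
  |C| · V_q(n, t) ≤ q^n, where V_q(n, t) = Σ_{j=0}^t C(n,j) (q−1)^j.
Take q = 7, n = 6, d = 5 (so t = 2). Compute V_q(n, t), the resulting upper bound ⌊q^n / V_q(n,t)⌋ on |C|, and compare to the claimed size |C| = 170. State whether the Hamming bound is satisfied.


V_q(n, t) = 577, q^n = 117649, Hamming bound = 203, |C| = 170 ≤ bound (satisfied).

Step 1: Compute V_q(n, t) = Σ_{j=0}^2 C(n, j) (q−1)^j.
  j = 0: C(6,0)·(6)^0 = 1·1 = 1.
  j = 1: C(6,1)·(6)^1 = 6·6 = 36.
  j = 2: C(6,2)·(6)^2 = 15·36 = 540.
  V_q(n, t) = 1 + 36 + 540 = 577.
Step 2: q^n = 7^6 = 117649.
Step 3: Hamming bound ⌊q^n / V_q(n,t)⌋ = ⌊117649/577⌋ = 203.
Step 4: Compare |C| = 170 to 203: satisfied.
The claimed |C| lies below the Hamming bound.


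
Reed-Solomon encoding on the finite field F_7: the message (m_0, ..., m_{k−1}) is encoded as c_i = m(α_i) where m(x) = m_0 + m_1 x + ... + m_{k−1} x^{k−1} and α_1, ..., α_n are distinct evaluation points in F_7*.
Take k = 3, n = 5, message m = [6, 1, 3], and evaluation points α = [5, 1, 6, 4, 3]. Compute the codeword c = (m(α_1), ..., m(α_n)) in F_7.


c = [2, 3, 1, 2, 1]

Message polynomial: m(x) = 6 + 1·x + 3·x^2 (mod 7).
For each evaluation point α_i, compute m(α_i) mod 7:
  α_1 = 5: Horner steps 3 → 2 → 2, so m(5) = 2.
  α_2 = 1: Horner steps 3 → 4 → 3, so m(1) = 3.
  α_3 = 6: Horner steps 3 → 5 → 1, so m(6) = 1.
  α_4 = 4: Horner steps 3 → 6 → 2, so m(4) = 2.
  α_5 = 3: Horner steps 3 → 3 → 1, so m(3) = 1.
Codeword c = [2, 3, 1, 2, 1] ∈ F_7^5.


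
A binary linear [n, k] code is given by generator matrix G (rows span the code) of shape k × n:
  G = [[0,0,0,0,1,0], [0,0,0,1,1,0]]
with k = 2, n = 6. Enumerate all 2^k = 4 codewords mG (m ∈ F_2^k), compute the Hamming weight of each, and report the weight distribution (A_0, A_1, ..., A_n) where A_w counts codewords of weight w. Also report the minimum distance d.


Weight distribution: A_0 = 1, A_1 = 2, A_2 = 1. Minimum distance d = 1.

Enumerate all 2^2 = 4 messages m ∈ F_2^2.
For each, compute codeword c = mG in F_2^6, then tally its weight.
  m = 00 → c = 000000, weight = 0.
  m = 10 → c = 000010, weight = 1.
  m = 01 → c = 000110, weight = 2.
  m = 11 → c = 000100, weight = 1.
Tally weights:
  weight 0: 1 codewords.
  weight 1: 2 codewords.
  weight 2: 1 codewords.
Minimum distance d = smallest w > 0 with A_w > 0 = 1.
Sanity: Σ A_w = 4 = 2^2 = 4 ✓.


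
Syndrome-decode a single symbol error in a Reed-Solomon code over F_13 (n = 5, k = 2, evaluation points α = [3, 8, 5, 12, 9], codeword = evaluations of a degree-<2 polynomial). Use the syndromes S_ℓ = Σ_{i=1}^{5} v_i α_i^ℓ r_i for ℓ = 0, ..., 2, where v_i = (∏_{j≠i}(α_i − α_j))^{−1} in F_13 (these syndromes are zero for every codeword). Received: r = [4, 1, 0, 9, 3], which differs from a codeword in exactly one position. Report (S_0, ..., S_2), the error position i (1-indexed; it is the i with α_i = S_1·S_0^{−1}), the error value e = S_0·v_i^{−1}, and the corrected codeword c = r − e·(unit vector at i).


S = (5, 12, 8), error at position 3, error magnitude e = 5, c = [4, 1, 8, 9, 3].

Step 1: column multipliers v_i = (∏_{j≠i}(α_i − α_j))^{−1} mod 13.
  i = 1 (α = 3): (3−8)(3−5)(3−12)(3−9) = (−5)·(−2)·(−9)·(−6) = 540 ≡ 7, so v_1 = 7^{−1} = 2 (mod 13).
  i = 2 (α = 8): (8−3)(8−5)(8−12)(8−9) = 5·3·(−4)·(−1) = 60 ≡ 8, so v_2 = 8^{−1} = 5 (mod 13).
  i = 3 (α = 5): (5−3)(5−8)(5−12)(5−9) = 2·(−3)·(−7)·(−4) = −168 ≡ 1, so v_3 = 1^{−1} = 1 (mod 13).
  i = 4 (α = 12): (12−3)(12−8)(12−5)(12−9) = 9·4·7·3 = 756 ≡ 2, so v_4 = 2^{−1} = 7 (mod 13).
  i = 5 (α = 9): (9−3)(9−8)(9−5)(9−12) = 6·1·4·(−3) = −72 ≡ 6, so v_5 = 6^{−1} = 11 (mod 13).
  v = [2, 5, 1, 7, 11].
Step 2: syndromes of r = [4, 1, 0, 9, 3] (all sums mod 13).
  S_0 = Σ v_i r_i = 2·4 + 5·1 + 1·0 + 7·9 + 11·3 = 109 ≡ 5.
  S_1 = Σ v_i α_i r_i = 2·3·4 + 5·8·1 + 1·5·0 + 7·12·9 + 11·9·3 = 1117 ≡ 12.
  α_i^2 mod 13 = [9, 12, 12, 1, 3].
  S_2 = Σ v_i α_i^2 r_i = 2·9·4 + 5·12·1 + 1·12·0 + 7·1·9 + 11·3·3 = 294 ≡ 8.
  S = (5, 12, 8) ≠ 0, so r is not a codeword (an error is present).
Step 3: locate the error. For a single error e at position i, S_ℓ = v_i·e·α_i^ℓ, so α_err = S_1/S_0.
  S_0^{−1} = 5^{−1} = 8 (mod 13), so α_err = 12·8 = 96 ≡ 5 = α_3. Error position i = 3.
  Consistency check: S_2/S_1 = 8·12 = 96 ≡ 5 = α_err ✓ (single-error assumption holds).
Step 4: error magnitude e = S_0/v_3 = S_0·∏_{j≠3}(α_3 − α_j) = 5·1 = 5 ≡ 5 (mod 13).
Step 5: correct position 3: c_3 = r_3 − e = 0 − 5 ≡ 8 (mod 13). Hence c = [4, 1, 8, 9, 3].
  Check: interpolating c through the α_i gives m(x) = 11 + 2·x (degree < 2) with m(α_i) = c_i for every i, so c is indeed a codeword.


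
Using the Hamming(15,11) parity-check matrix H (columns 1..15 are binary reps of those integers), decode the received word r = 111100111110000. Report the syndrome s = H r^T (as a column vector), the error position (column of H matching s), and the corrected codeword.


s = (0, 0, 1, 1)^T, error position = 3, corrected codeword c = 110100111110000

Compute s = H r^T mod 2 one row at a time:
  s_1 = 1 + 1 + 1 + 1 + 0 + 0 + 0 + 0 = 4 ≡ 0 (mod 2).
  s_2 = 1 + 0 + 0 + 1 + 0 + 0 + 0 + 0 = 2 ≡ 0 (mod 2).
  s_3 = 1 + 1 + 0 + 1 + 1 + 1 + 0 + 0 = 5 ≡ 1 (mod 2).
  s_4 = 1 + 1 + 0 + 1 + 1 + 1 + 0 + 0 = 5 ≡ 1 (mod 2).
s = (0, 0, 1, 1)^T — this equals column 3 of H (binary 0011), so error is at position 3.
Correct: flip bit 3 of r = 111100111110000 to get c = 110100111110000.


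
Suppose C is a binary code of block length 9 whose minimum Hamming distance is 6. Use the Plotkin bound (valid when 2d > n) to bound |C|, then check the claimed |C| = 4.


Plotkin bound M ≤ 4; given |C| = 4 ≤ bound (satisfied).

Check applicability: 2d = 12, n = 9.
2d − n = 3 > 0, so Plotkin applies.
Compute d/(2d−n) = 6/3 ≈ 2.0000.
⌊d/(2d−n)⌋ = 2.
Plotkin bound: M ≤ 2·2 = 4.
Given |C| = 4, check: satisfied.
This |C| is at the Plotkin bound.


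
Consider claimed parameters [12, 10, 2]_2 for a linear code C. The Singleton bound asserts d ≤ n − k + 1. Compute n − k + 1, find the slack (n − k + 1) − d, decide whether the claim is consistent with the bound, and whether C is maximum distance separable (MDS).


Singleton RHS = n − k + 1 = 3, slack = 1, bound satisfied, not MDS.

Singleton bound: d ≤ n − k + 1.
Here n = 12, k = 10, so n − k + 1 = 3.
Given d = 2, check d ≤ 3: YES.
Slack = (n − k + 1) − d = 1.
The code is NOT MDS (slack = 1 > 0).
Description: the claimed parameters are [12, 10, 2]_2; such a code would be non-MDS.
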